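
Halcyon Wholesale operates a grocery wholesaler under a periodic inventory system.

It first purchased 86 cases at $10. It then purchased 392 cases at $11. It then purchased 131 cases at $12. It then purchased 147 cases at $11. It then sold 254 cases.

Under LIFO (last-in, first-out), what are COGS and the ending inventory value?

Sale 1 (254) [LIFO — newest first]: 147 @ $11 + 107 @ $12 = $2,901
Ending inventory: 86 @ $10 + 392 @ $11 + 24 @ $12 = $5,460
Check: goods available $8,361 = COGS $2,901 + ending $5,460

COGS = $2,901; ending inventory = $5,460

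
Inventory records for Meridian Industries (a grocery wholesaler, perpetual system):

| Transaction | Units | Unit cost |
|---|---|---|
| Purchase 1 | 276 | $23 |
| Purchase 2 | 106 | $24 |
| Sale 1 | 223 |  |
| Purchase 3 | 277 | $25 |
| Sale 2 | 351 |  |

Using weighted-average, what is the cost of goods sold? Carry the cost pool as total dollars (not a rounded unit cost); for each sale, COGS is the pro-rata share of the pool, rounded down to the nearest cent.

After Purchase 1: 276 on hand, pool $6,348.00 (≈ $23.0000 each)
After Purchase 2: 382 on hand, pool $8,892.00 (≈ $23.2775 each)
Sale 1, sell 223: 223/382 × $8,892.00 → $5,190.87
After Purchase 3: 436 on hand, pool $10,626.13 (≈ $24.3719 each)
Sale 2, sell 351: 351/436 × $10,626.13 → $8,554.52
Total COGS = $5,190.87 + $8,554.52 = $13,745.39
Ending inventory (cost pool remaining) = $2,071.61

COGS = $13,745.39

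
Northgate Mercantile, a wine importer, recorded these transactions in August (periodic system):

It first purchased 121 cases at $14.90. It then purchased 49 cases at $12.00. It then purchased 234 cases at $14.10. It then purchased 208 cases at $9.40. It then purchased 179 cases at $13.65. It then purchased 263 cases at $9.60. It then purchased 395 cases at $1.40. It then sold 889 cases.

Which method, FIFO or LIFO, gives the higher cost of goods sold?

FIFO COGS: 121 @ $14.90 + 49 @ $12.00 + 234 @ $14.10 + 208 @ $9.40 + 179 @ $13.65 + 98 @ $9.60 = $11,029.65
LIFO COGS: 395 @ $1.40 + 263 @ $9.60 + 179 @ $13.65 + 52 @ $9.40 = $6,009.95

FIFO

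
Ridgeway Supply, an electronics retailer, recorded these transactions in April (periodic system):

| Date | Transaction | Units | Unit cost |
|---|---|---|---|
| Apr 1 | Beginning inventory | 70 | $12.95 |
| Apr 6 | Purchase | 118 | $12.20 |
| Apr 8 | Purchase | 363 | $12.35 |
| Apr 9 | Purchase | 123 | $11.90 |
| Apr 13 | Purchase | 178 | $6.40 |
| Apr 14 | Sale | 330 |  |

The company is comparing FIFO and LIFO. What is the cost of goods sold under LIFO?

COGS = $2,961.05

FIFO COGS: 70 @ $12.95 + 118 @ $12.20 + 142 @ $12.35 = $4,099.80
LIFO COGS: 178 @ $6.40 + 123 @ $11.90 + 29 @ $12.35 = $2,961.05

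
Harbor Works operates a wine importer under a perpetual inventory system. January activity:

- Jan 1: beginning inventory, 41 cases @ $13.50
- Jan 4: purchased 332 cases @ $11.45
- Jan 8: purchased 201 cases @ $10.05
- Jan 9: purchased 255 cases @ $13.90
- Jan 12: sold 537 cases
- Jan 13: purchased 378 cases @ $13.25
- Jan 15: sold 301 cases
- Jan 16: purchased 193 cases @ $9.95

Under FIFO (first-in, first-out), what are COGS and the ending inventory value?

COGS = $10,038.70; ending inventory = $6,809.60

Jan 12, 537 sold [FIFO — oldest first]: 41 @ $13.50 + 332 @ $11.45 + 164 @ $10.05 = $6,003.10
Jan 15, 301 sold [FIFO — oldest first]: 37 @ $10.05 + 255 @ $13.90 + 9 @ $13.25 = $4,035.60
Total COGS = $6,003.10 + $4,035.60 = $10,038.70
Ending inventory: 369 @ $13.25 + 193 @ $9.95 = $6,809.60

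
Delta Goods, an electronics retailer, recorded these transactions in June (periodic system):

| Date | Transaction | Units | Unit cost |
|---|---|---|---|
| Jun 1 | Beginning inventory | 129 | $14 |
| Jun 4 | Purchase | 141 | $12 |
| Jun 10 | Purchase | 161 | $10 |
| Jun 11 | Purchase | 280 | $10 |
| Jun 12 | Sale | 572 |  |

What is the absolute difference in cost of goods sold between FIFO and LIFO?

FIFO COGS: 129 @ $14 + 141 @ $12 + 161 @ $10 + 141 @ $10 = $6,518
LIFO COGS: 280 @ $10 + 161 @ $10 + 131 @ $12 = $5,982
Difference = |$6,518 − $5,982| = $536

$536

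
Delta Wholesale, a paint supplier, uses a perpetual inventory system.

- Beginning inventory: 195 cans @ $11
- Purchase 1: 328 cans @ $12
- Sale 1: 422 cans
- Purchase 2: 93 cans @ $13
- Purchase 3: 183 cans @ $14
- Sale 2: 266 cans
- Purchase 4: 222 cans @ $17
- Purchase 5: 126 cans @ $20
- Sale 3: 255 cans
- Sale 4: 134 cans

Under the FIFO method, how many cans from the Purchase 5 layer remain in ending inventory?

70

Sale 1 (422) [FIFO — oldest first]: 195 @ $11 + 227 @ $12 = $4,869
Sale 2 (266) [FIFO — oldest first]: 101 @ $12 + 93 @ $13 + 72 @ $14 = $3,429
Sale 3 (255) [FIFO — oldest first]: 111 @ $14 + 144 @ $17 = $4,002
Sale 4 (134) [FIFO — oldest first]: 78 @ $17 + 56 @ $20 = $2,446
Total COGS = $4,869 + $3,429 + $4,002 + $2,446 = $14,746
Ending inventory: 70 @ $20 = $1,400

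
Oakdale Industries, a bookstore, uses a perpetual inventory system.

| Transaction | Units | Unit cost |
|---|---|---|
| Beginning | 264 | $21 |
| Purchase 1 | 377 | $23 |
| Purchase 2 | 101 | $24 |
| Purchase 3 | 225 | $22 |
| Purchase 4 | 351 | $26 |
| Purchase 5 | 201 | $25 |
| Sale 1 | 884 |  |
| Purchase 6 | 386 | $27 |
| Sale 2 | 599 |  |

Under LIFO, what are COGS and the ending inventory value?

COGS = $36,984; ending inventory = $9,178

Sale 1 (884) [LIFO — newest first]: 201 @ $25 + 351 @ $26 + 225 @ $22 + 101 @ $24 + 6 @ $23 = $21,663
Sale 2 (599) [LIFO — newest first]: 386 @ $27 + 213 @ $23 = $15,321
Total COGS = $21,663 + $15,321 = $36,984
Ending inventory: 264 @ $21 + 158 @ $23 = $9,178
Check: goods available $46,162 = COGS $36,984 + ending $9,178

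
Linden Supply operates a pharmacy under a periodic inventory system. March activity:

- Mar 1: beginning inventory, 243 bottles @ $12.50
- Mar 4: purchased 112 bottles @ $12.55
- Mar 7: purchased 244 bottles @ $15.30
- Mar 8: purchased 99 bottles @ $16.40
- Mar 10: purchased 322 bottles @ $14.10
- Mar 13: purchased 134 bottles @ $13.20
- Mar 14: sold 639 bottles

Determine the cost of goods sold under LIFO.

COGS = $9,217.80

Mar 14, 639 sold [LIFO — newest first]: 134 @ $13.20 + 322 @ $14.10 + 99 @ $16.40 + 84 @ $15.30 = $9,217.80
Ending inventory: 243 @ $12.50 + 112 @ $12.55 + 160 @ $15.30 = $6,891.10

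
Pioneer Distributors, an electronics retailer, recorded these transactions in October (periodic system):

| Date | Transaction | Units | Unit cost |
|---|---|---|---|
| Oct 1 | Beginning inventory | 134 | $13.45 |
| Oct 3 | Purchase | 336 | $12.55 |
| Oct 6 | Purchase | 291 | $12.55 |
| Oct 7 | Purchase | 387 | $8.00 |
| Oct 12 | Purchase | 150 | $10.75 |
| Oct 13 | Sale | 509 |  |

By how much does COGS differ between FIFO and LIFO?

FIFO COGS: 134 @ $13.45 + 336 @ $12.55 + 39 @ $12.55 = $6,508.55
LIFO COGS: 150 @ $10.75 + 359 @ $8.00 = $4,484.50
Difference = |$6,508.55 − $4,484.50| = $2,024.05

$2,024.05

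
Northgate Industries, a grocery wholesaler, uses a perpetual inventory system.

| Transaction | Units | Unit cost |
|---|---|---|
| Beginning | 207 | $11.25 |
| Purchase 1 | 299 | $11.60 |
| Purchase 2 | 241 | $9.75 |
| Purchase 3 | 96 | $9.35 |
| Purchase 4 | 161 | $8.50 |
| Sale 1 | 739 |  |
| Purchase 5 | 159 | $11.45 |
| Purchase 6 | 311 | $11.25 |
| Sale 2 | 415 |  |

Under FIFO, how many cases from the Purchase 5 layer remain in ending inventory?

9

Sale 1 (739) [FIFO — oldest first]: 207 @ $11.25 + 299 @ $11.60 + 233 @ $9.75 = $8,068.90
Sale 2 (415) [FIFO — oldest first]: 8 @ $9.75 + 96 @ $9.35 + 161 @ $8.50 + 150 @ $11.45 = $4,061.60
Total COGS = $8,068.90 + $4,061.60 = $12,130.50
Ending inventory: 9 @ $11.45 + 311 @ $11.25 = $3,601.80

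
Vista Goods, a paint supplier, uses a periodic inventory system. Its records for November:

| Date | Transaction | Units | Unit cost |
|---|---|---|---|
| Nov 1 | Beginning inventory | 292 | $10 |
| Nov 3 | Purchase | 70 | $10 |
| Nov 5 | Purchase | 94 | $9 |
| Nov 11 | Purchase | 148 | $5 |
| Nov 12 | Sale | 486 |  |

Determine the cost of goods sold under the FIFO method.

Nov 12, 486 sold [FIFO — oldest first]: 292 @ $10 + 70 @ $10 + 94 @ $9 + 30 @ $5 = $4,616
Ending inventory: 118 @ $5 = $590

COGS = $4,616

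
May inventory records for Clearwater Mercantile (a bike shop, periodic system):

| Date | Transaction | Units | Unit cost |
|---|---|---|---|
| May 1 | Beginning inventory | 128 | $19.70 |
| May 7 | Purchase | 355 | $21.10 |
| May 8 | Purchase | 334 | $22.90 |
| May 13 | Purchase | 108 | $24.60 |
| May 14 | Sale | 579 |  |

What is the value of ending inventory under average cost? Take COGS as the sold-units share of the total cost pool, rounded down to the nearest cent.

Ending inventory = $7,599.85

May 14, sell 579: 579/925 × $20,317.50 → $12,717.65
Ending inventory (cost pool remaining) = $7,599.85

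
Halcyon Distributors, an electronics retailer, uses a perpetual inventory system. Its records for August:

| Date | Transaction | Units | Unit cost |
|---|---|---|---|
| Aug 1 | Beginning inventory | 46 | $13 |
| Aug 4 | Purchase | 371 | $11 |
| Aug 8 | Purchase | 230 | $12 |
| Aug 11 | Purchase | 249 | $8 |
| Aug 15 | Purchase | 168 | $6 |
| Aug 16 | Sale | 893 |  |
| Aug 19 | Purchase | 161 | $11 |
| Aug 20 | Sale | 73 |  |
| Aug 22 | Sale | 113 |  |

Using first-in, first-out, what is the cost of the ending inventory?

Aug 16, 893 sold [FIFO — oldest first]: 46 @ $13 + 371 @ $11 + 230 @ $12 + 246 @ $8 = $9,407
Aug 20, 73 sold [FIFO — oldest first]: 3 @ $8 + 70 @ $6 = $444
Aug 22, 113 sold [FIFO — oldest first]: 98 @ $6 + 15 @ $11 = $753
Total COGS = $9,407 + $444 + $753 = $10,604
Ending inventory: 146 @ $11 = $1,606
Check: goods available $12,210 = COGS $10,604 + ending $1,606

Ending inventory = $1,606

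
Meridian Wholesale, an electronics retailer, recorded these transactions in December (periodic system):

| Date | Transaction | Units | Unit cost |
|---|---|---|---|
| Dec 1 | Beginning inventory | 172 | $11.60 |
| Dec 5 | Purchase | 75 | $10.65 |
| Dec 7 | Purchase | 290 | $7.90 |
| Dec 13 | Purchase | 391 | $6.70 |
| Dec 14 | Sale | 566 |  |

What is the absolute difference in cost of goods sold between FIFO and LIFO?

$1,277.05

FIFO COGS: 172 @ $11.60 + 75 @ $10.65 + 290 @ $7.90 + 29 @ $6.70 = $5,279.25
LIFO COGS: 391 @ $6.70 + 175 @ $7.90 = $4,002.20
Difference = |$5,279.25 − $4,002.20| = $1,277.05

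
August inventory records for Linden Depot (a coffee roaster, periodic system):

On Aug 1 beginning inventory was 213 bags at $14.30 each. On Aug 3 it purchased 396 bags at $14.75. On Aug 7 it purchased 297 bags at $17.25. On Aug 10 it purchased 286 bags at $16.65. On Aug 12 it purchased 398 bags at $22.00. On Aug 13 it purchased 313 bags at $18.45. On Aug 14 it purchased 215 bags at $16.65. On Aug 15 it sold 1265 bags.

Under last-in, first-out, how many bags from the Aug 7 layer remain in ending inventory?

244

Aug 15, 1265 sold [LIFO — newest first]: 215 @ $16.65 + 313 @ $18.45 + 398 @ $22.00 + 286 @ $16.65 + 53 @ $17.25 = $23,786.75
Ending inventory: 213 @ $14.30 + 396 @ $14.75 + 244 @ $17.25 = $13,095.90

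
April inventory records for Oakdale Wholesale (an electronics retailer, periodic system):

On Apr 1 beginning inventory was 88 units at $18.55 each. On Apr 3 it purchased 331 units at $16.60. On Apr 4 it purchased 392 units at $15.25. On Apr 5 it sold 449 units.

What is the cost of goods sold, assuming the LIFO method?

COGS = $6,924.20

Apr 5, 449 sold [LIFO — newest first]: 392 @ $15.25 + 57 @ $16.60 = $6,924.20
Ending inventory: 88 @ $18.55 + 274 @ $16.60 = $6,180.80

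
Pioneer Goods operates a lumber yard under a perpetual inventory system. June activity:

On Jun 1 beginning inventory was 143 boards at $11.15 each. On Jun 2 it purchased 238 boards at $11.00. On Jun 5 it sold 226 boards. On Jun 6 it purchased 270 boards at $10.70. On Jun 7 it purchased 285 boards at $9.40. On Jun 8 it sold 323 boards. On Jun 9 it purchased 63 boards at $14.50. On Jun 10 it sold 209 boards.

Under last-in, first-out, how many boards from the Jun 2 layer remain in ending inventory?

Jun 5, 226 sold [LIFO — newest first]: 226 @ $11.00 = $2,486.00
Jun 8, 323 sold [LIFO — newest first]: 285 @ $9.40 + 38 @ $10.70 = $3,085.60
Jun 10, 209 sold [LIFO — newest first]: 63 @ $14.50 + 146 @ $10.70 = $2,475.70
Total COGS = $2,486.00 + $3,085.60 + $2,475.70 = $8,047.30
Ending inventory: 143 @ $11.15 + 12 @ $11.00 + 86 @ $10.70 = $2,646.65

12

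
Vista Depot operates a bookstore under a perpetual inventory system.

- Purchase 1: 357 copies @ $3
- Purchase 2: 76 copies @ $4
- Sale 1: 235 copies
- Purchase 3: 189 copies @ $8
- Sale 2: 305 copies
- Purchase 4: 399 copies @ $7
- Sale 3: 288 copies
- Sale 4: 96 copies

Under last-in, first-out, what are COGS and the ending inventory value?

Sale 1 (235) [LIFO — newest first]: 76 @ $4 + 159 @ $3 = $781
Sale 2 (305) [LIFO — newest first]: 189 @ $8 + 116 @ $3 = $1,860
Sale 3 (288) [LIFO — newest first]: 288 @ $7 = $2,016
Sale 4 (96) [LIFO — newest first]: 96 @ $7 = $672
Total COGS = $781 + $1,860 + $2,016 + $672 = $5,329
Ending inventory: 82 @ $3 + 15 @ $7 = $351

COGS = $5,329; ending inventory = $351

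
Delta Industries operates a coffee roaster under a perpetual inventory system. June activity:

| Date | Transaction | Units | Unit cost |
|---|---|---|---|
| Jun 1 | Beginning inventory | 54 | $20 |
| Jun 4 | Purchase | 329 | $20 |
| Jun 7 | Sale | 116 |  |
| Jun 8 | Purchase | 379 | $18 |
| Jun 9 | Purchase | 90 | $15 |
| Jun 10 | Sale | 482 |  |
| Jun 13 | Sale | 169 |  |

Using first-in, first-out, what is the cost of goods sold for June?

COGS = $14,557

Jun 7, 116 sold [FIFO — oldest first]: 54 @ $20 + 62 @ $20 = $2,320
Jun 10, 482 sold [FIFO — oldest first]: 267 @ $20 + 215 @ $18 = $9,210
Jun 13, 169 sold [FIFO — oldest first]: 164 @ $18 + 5 @ $15 = $3,027
Total COGS = $2,320 + $9,210 + $3,027 = $14,557
Ending inventory: 85 @ $15 = $1,275
Check: goods available $15,832 = COGS $14,557 + ending $1,275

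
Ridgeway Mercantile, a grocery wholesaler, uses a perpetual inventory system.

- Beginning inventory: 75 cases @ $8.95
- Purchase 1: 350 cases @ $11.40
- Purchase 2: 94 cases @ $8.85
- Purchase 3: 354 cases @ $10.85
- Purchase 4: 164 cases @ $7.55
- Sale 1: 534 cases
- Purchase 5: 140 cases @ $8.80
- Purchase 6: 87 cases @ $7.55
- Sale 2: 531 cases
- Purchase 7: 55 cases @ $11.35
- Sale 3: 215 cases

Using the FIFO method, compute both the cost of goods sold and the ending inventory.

COGS = $12,642.70; ending inventory = $442.65

Sale 1 (534) [FIFO — oldest first]: 75 @ $8.95 + 350 @ $11.40 + 94 @ $8.85 + 15 @ $10.85 = $5,655.90
Sale 2 (531) [FIFO — oldest first]: 339 @ $10.85 + 164 @ $7.55 + 28 @ $8.80 = $5,162.75
Sale 3 (215) [FIFO — oldest first]: 112 @ $8.80 + 87 @ $7.55 + 16 @ $11.35 = $1,824.05
Total COGS = $5,655.90 + $5,162.75 + $1,824.05 = $12,642.70
Ending inventory: 39 @ $11.35 = $442.65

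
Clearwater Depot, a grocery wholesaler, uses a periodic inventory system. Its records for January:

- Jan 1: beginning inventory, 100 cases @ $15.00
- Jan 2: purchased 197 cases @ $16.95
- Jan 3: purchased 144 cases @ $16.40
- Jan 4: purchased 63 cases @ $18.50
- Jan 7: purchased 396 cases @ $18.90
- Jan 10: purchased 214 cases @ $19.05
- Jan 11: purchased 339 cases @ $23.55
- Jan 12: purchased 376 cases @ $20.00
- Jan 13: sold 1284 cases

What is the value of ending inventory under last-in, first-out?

Jan 13, 1284 sold [LIFO — newest first]: 376 @ $20.00 + 339 @ $23.55 + 214 @ $19.05 + 355 @ $18.90 = $26,289.65
Ending inventory: 100 @ $15.00 + 197 @ $16.95 + 144 @ $16.40 + 63 @ $18.50 + 41 @ $18.90 = $9,141.15

Ending inventory = $9,141.15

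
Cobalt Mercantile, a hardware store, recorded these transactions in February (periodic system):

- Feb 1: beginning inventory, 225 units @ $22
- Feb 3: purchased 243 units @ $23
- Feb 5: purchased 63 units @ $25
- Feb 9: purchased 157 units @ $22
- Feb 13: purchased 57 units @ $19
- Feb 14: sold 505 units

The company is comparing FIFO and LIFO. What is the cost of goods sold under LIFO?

FIFO COGS: 225 @ $22 + 243 @ $23 + 37 @ $25 = $11,464
LIFO COGS: 57 @ $19 + 157 @ $22 + 63 @ $25 + 228 @ $23 = $11,356

COGS = $11,356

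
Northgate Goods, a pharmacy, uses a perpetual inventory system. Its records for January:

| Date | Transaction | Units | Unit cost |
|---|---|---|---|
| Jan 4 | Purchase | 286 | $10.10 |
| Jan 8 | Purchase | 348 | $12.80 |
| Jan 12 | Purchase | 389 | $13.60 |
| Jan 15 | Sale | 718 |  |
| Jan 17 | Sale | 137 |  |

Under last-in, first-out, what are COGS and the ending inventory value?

COGS = $10,936.60; ending inventory = $1,696.80

Jan 15, 718 sold [LIFO — newest first]: 389 @ $13.60 + 329 @ $12.80 = $9,501.60
Jan 17, 137 sold [LIFO — newest first]: 19 @ $12.80 + 118 @ $10.10 = $1,435.00
Total COGS = $9,501.60 + $1,435.00 = $10,936.60
Ending inventory: 168 @ $10.10 = $1,696.80
Check: goods available $12,633.40 = COGS $10,936.60 + ending $1,696.80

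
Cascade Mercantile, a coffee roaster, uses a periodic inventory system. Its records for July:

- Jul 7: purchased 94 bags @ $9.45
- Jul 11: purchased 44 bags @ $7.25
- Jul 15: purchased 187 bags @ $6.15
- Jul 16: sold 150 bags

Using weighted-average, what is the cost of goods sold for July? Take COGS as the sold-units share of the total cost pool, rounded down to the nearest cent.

COGS = $1,088.00

Jul 16, sell 150: 150/325 × $2,357.35 → $1,088.00
Ending inventory (cost pool remaining) = $1,269.35
Check: goods available $2,357.35 = COGS $1,088.00 + ending $1,269.35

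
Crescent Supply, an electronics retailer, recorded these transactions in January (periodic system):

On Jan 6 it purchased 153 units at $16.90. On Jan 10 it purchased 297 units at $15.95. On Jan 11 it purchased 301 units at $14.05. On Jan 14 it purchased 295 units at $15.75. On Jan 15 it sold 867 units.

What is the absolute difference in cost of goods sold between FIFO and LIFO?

FIFO COGS: 153 @ $16.90 + 297 @ $15.95 + 301 @ $14.05 + 116 @ $15.75 = $13,378.90
LIFO COGS: 295 @ $15.75 + 301 @ $14.05 + 271 @ $15.95 = $13,197.75
Difference = |$13,378.90 − $13,197.75| = $181.15

$181.15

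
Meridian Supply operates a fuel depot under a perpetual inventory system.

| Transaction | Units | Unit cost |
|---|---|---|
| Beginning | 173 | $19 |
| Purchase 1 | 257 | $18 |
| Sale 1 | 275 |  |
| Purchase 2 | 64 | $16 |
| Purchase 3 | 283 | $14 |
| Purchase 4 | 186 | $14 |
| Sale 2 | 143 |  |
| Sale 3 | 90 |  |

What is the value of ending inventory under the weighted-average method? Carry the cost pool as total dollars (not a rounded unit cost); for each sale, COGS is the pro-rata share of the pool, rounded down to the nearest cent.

After Beginning: 173 on hand, pool $3,287.00 (≈ $19.0000 each)
After Purchase 1: 430 on hand, pool $7,913.00 (≈ $18.4023 each)
Sale 1, sell 275: 275/430 × $7,913.00 → $5,060.63
After Purchase 2: 219 on hand, pool $3,876.37 (≈ $17.7003 each)
After Purchase 3: 502 on hand, pool $7,838.37 (≈ $15.6143 each)
After Purchase 4: 688 on hand, pool $10,442.37 (≈ $15.1779 each)
Sale 2, sell 143: 143/688 × $10,442.37 → $2,170.43
Sale 3, sell 90: 90/545 × $8,271.94 → $1,366.00
Total COGS = $5,060.63 + $2,170.43 + $1,366.00 = $8,597.06
Ending inventory (cost pool remaining) = $6,905.94

Ending inventory = $6,905.94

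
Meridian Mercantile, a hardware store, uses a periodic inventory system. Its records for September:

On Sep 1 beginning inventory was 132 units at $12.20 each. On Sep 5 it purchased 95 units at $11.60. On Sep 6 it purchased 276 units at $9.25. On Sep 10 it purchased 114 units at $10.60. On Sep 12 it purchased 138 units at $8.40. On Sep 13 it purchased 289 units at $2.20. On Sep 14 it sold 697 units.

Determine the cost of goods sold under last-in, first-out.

Sep 14, 697 sold [LIFO — newest first]: 289 @ $2.20 + 138 @ $8.40 + 114 @ $10.60 + 156 @ $9.25 = $4,446.40
Ending inventory: 132 @ $12.20 + 95 @ $11.60 + 120 @ $9.25 = $3,822.40

COGS = $4,446.40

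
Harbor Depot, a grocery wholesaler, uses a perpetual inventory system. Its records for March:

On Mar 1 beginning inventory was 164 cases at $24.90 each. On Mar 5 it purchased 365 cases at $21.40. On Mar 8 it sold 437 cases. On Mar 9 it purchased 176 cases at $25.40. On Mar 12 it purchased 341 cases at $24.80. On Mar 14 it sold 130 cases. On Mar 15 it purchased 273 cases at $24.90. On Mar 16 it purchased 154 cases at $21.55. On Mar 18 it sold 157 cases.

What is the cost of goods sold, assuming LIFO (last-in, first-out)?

Mar 8, 437 sold [LIFO — newest first]: 365 @ $21.40 + 72 @ $24.90 = $9,603.80
Mar 14, 130 sold [LIFO — newest first]: 130 @ $24.80 = $3,224.00
Mar 18, 157 sold [LIFO — newest first]: 154 @ $21.55 + 3 @ $24.90 = $3,393.40
Total COGS = $9,603.80 + $3,224.00 + $3,393.40 = $16,221.20
Ending inventory: 92 @ $24.90 + 176 @ $25.40 + 211 @ $24.80 + 270 @ $24.90 = $18,717.00

COGS = $16,221.20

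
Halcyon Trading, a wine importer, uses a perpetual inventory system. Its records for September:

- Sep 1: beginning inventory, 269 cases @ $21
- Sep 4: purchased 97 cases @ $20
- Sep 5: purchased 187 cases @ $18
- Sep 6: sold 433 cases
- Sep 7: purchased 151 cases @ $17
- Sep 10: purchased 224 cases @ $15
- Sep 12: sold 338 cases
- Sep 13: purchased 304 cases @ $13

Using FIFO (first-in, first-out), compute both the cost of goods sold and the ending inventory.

COGS = $14,527; ending inventory = $6,307

Sep 6, 433 sold [FIFO — oldest first]: 269 @ $21 + 97 @ $20 + 67 @ $18 = $8,795
Sep 12, 338 sold [FIFO — oldest first]: 120 @ $18 + 151 @ $17 + 67 @ $15 = $5,732
Total COGS = $8,795 + $5,732 = $14,527
Ending inventory: 157 @ $15 + 304 @ $13 = $6,307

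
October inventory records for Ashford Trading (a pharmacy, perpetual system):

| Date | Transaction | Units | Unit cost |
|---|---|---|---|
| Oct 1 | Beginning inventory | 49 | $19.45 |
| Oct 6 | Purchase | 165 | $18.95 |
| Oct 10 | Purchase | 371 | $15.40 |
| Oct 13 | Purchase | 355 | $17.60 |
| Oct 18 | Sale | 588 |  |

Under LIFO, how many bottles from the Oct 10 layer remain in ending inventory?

Oct 18, 588 sold [LIFO — newest first]: 355 @ $17.60 + 233 @ $15.40 = $9,836.20
Ending inventory: 49 @ $19.45 + 165 @ $18.95 + 138 @ $15.40 = $6,205.00

138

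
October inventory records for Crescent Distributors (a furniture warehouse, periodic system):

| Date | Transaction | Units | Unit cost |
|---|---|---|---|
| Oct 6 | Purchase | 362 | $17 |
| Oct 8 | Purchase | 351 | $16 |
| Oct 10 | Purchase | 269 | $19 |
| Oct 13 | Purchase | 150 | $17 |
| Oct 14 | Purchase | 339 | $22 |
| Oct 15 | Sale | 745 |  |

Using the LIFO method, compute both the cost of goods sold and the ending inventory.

Oct 15, 745 sold [LIFO — newest first]: 339 @ $22 + 150 @ $17 + 256 @ $19 = $14,872
Ending inventory: 362 @ $17 + 351 @ $16 + 13 @ $19 = $12,017
Check: goods available $26,889 = COGS $14,872 + ending $12,017

COGS = $14,872; ending inventory = $12,017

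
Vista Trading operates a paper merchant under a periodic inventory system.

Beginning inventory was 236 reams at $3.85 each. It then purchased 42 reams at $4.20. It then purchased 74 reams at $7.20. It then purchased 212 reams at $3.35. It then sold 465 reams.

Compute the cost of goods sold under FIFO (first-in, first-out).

Sale 1 (465) [FIFO — oldest first]: 236 @ $3.85 + 42 @ $4.20 + 74 @ $7.20 + 113 @ $3.35 = $1,996.35
Ending inventory: 99 @ $3.35 = $331.65
Check: goods available $2,328.00 = COGS $1,996.35 + ending $331.65

COGS = $1,996.35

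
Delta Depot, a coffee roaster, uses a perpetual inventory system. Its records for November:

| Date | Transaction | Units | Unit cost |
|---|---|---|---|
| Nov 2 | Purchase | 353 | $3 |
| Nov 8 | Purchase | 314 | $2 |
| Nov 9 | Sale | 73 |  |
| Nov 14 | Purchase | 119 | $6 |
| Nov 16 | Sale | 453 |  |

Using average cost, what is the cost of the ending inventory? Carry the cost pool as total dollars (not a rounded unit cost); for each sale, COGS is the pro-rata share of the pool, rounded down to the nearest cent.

Ending inventory = $808.22

After Nov 2: 353 on hand, pool $1,059.00 (≈ $3.0000 each)
After Nov 8: 667 on hand, pool $1,687.00 (≈ $2.5292 each)
Nov 9, sell 73: 73/667 × $1,687.00 → $184.63
After Nov 14: 713 on hand, pool $2,216.37 (≈ $3.1085 each)
Nov 16, sell 453: 453/713 × $2,216.37 → $1,408.15
Total COGS = $184.63 + $1,408.15 = $1,592.78
Ending inventory (cost pool remaining) = $808.22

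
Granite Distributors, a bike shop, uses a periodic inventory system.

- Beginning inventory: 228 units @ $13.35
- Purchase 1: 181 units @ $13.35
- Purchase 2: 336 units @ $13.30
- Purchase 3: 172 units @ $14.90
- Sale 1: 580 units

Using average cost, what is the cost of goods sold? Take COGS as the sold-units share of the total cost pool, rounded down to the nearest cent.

COGS = $7,900.99

Sale 1, sell 580: 580/917 × $12,491.75 → $7,900.99
Ending inventory (cost pool remaining) = $4,590.76
Check: goods available $12,491.75 = COGS $7,900.99 + ending $4,590.76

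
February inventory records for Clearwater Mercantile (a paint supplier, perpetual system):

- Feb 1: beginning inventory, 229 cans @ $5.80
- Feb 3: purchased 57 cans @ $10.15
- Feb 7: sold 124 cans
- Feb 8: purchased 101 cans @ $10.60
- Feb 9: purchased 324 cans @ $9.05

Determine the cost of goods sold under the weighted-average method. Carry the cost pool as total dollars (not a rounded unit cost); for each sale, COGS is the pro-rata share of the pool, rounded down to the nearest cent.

After Feb 1: 229 on hand, pool $1,328.20 (≈ $5.8000 each)
After Feb 3: 286 on hand, pool $1,906.75 (≈ $6.6670 each)
Feb 7, sell 124: 124/286 × $1,906.75 → $826.70
After Feb 8: 263 on hand, pool $2,150.65 (≈ $8.1774 each)
After Feb 9: 587 on hand, pool $5,082.85 (≈ $8.6590 each)
Ending inventory (cost pool remaining) = $5,082.85

COGS = $826.70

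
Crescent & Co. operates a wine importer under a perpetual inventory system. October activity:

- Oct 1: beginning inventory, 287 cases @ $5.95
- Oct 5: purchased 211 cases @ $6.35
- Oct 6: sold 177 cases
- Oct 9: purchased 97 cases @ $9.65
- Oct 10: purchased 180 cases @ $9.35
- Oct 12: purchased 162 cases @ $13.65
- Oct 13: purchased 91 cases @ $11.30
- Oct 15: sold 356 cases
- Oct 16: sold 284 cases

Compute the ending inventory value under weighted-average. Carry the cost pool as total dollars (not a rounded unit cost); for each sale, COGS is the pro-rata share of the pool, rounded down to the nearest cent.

Ending inventory = $1,939.67

After Oct 1: 287 on hand, pool $1,707.65 (≈ $5.9500 each)
After Oct 5: 498 on hand, pool $3,047.50 (≈ $6.1195 each)
Oct 6, sell 177: 177/498 × $3,047.50 → $1,083.14
After Oct 9: 418 on hand, pool $2,900.41 (≈ $6.9388 each)
After Oct 10: 598 on hand, pool $4,583.41 (≈ $7.6646 each)
After Oct 12: 760 on hand, pool $6,794.71 (≈ $8.9404 each)
After Oct 13: 851 on hand, pool $7,823.01 (≈ $9.1927 each)
Oct 15, sell 356: 356/851 × $7,823.01 → $3,272.61
Oct 16, sell 284: 284/495 × $4,550.40 → $2,610.73
Total COGS = $1,083.14 + $3,272.61 + $2,610.73 = $6,966.48
Ending inventory (cost pool remaining) = $1,939.67
Check: goods available $8,906.15 = COGS $6,966.48 + ending $1,939.67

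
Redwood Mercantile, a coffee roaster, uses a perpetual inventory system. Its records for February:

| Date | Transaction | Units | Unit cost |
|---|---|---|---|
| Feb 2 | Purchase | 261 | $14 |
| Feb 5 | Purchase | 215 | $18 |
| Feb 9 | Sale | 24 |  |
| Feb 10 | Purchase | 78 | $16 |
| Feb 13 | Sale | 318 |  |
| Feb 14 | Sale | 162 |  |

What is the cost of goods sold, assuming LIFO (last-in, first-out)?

Feb 9, 24 sold [LIFO — newest first]: 24 @ $18 = $432
Feb 13, 318 sold [LIFO — newest first]: 78 @ $16 + 191 @ $18 + 49 @ $14 = $5,372
Feb 14, 162 sold [LIFO — newest first]: 162 @ $14 = $2,268
Total COGS = $432 + $5,372 + $2,268 = $8,072
Ending inventory: 50 @ $14 = $700

COGS = $8,072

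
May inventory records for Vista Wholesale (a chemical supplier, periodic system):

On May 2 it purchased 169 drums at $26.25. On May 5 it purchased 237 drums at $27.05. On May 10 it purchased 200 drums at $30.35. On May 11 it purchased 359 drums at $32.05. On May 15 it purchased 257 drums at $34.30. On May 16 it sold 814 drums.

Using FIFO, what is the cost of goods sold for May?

COGS = $23,583.50

May 16, 814 sold [FIFO — oldest first]: 169 @ $26.25 + 237 @ $27.05 + 200 @ $30.35 + 208 @ $32.05 = $23,583.50
Ending inventory: 151 @ $32.05 + 257 @ $34.30 = $13,654.65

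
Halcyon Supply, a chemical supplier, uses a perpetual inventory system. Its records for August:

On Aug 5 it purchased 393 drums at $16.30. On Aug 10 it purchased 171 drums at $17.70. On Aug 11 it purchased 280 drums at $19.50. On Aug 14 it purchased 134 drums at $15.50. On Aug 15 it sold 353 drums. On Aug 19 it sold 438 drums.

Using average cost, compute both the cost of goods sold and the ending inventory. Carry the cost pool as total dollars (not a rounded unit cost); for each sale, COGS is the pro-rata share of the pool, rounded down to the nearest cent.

After Aug 5: 393 on hand, pool $6,405.90 (≈ $16.3000 each)
After Aug 10: 564 on hand, pool $9,432.60 (≈ $16.7245 each)
After Aug 11: 844 on hand, pool $14,892.60 (≈ $17.6453 each)
After Aug 14: 978 on hand, pool $16,969.60 (≈ $17.3513 each)
Aug 15, sell 353: 353/978 × $16,969.60 → $6,125.01
Aug 19, sell 438: 438/625 × $10,844.59 → $7,599.88
Total COGS = $6,125.01 + $7,599.88 = $13,724.89
Ending inventory (cost pool remaining) = $3,244.71

COGS = $13,724.89; ending inventory = $3,244.71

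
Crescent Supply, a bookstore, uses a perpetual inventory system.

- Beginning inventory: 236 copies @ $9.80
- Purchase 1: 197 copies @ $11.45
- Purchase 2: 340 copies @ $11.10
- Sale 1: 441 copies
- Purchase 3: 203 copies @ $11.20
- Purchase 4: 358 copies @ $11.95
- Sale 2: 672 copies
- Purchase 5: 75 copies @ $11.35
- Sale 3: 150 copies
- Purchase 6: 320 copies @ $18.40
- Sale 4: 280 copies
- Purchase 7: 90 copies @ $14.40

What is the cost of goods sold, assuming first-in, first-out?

Sale 1 (441) [FIFO — oldest first]: 236 @ $9.80 + 197 @ $11.45 + 8 @ $11.10 = $4,657.25
Sale 2 (672) [FIFO — oldest first]: 332 @ $11.10 + 203 @ $11.20 + 137 @ $11.95 = $7,595.95
Sale 3 (150) [FIFO — oldest first]: 150 @ $11.95 = $1,792.50
Sale 4 (280) [FIFO — oldest first]: 71 @ $11.95 + 75 @ $11.35 + 134 @ $18.40 = $4,165.30
Total COGS = $4,657.25 + $7,595.95 + $1,792.50 + $4,165.30 = $18,211.00
Ending inventory: 186 @ $18.40 + 90 @ $14.40 = $4,718.40

COGS = $18,211.00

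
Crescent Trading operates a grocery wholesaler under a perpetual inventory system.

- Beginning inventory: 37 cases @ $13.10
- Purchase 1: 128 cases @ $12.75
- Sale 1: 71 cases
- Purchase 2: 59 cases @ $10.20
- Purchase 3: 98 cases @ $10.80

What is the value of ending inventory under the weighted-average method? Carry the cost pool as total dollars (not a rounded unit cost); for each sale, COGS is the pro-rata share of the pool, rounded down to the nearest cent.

Ending inventory = $2,866.08

After Beginning: 37 on hand, pool $484.70 (≈ $13.1000 each)
After Purchase 1: 165 on hand, pool $2,116.70 (≈ $12.8285 each)
Sale 1, sell 71: 71/165 × $2,116.70 → $910.82
After Purchase 2: 153 on hand, pool $1,807.68 (≈ $11.8149 each)
After Purchase 3: 251 on hand, pool $2,866.08 (≈ $11.4186 each)
Ending inventory (cost pool remaining) = $2,866.08
Check: goods available $3,776.90 = COGS $910.82 + ending $2,866.08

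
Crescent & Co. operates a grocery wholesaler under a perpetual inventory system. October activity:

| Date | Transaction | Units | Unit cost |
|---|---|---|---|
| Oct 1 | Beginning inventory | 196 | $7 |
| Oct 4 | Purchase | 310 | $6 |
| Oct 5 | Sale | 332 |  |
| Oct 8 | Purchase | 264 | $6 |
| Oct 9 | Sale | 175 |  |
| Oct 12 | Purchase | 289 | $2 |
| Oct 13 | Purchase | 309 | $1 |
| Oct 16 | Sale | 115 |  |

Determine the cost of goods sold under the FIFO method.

COGS = $3,928

Oct 5, 332 sold [FIFO — oldest first]: 196 @ $7 + 136 @ $6 = $2,188
Oct 9, 175 sold [FIFO — oldest first]: 174 @ $6 + 1 @ $6 = $1,050
Oct 16, 115 sold [FIFO — oldest first]: 115 @ $6 = $690
Total COGS = $2,188 + $1,050 + $690 = $3,928
Ending inventory: 148 @ $6 + 289 @ $2 + 309 @ $1 = $1,775
Check: goods available $5,703 = COGS $3,928 + ending $1,775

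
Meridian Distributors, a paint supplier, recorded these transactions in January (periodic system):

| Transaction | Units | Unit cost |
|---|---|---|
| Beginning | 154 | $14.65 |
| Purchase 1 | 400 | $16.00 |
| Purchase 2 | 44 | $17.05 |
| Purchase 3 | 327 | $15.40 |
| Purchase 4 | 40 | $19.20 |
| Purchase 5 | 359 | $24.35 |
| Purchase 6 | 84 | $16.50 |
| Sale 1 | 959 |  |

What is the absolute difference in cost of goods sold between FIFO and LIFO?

FIFO COGS: 154 @ $14.65 + 400 @ $16.00 + 44 @ $17.05 + 327 @ $15.40 + 34 @ $19.20 = $15,094.90
LIFO COGS: 84 @ $16.50 + 359 @ $24.35 + 40 @ $19.20 + 327 @ $15.40 + 44 @ $17.05 + 105 @ $16.00 = $18,361.65
Difference = |$15,094.90 − $18,361.65| = $3,266.75

$3,266.75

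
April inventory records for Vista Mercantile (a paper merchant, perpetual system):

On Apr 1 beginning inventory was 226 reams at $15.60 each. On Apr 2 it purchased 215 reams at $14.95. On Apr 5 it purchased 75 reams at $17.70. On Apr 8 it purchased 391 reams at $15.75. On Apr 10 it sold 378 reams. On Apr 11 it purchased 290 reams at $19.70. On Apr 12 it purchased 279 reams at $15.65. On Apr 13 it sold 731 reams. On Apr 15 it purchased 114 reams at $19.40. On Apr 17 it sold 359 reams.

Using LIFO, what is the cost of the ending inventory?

Ending inventory = $1,903.20

Apr 10, 378 sold [LIFO — newest first]: 378 @ $15.75 = $5,953.50
Apr 13, 731 sold [LIFO — newest first]: 279 @ $15.65 + 290 @ $19.70 + 13 @ $15.75 + 75 @ $17.70 + 74 @ $14.95 = $12,717.90
Apr 17, 359 sold [LIFO — newest first]: 114 @ $19.40 + 141 @ $14.95 + 104 @ $15.60 = $5,941.95
Total COGS = $5,953.50 + $12,717.90 + $5,941.95 = $24,613.35
Ending inventory: 122 @ $15.60 = $1,903.20
Check: goods available $26,516.55 = COGS $24,613.35 + ending $1,903.20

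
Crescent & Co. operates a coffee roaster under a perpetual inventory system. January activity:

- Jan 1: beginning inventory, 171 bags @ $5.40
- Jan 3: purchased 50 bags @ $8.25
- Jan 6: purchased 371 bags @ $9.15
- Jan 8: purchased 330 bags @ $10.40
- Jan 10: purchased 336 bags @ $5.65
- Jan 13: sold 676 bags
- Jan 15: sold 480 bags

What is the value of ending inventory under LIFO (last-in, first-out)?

Ending inventory = $550.80

Jan 13, 676 sold [LIFO — newest first]: 336 @ $5.65 + 330 @ $10.40 + 10 @ $9.15 = $5,421.90
Jan 15, 480 sold [LIFO — newest first]: 361 @ $9.15 + 50 @ $8.25 + 69 @ $5.40 = $4,088.25
Total COGS = $5,421.90 + $4,088.25 = $9,510.15
Ending inventory: 102 @ $5.40 = $550.80
Check: goods available $10,060.95 = COGS $9,510.15 + ending $550.80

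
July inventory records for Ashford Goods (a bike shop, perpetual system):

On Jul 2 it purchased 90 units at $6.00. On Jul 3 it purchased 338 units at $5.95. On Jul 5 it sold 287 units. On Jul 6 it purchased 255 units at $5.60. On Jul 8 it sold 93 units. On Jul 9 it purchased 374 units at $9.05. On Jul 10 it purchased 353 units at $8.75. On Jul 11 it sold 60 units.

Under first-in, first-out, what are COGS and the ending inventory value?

Jul 5, 287 sold [FIFO — oldest first]: 90 @ $6.00 + 197 @ $5.95 = $1,712.15
Jul 8, 93 sold [FIFO — oldest first]: 93 @ $5.95 = $553.35
Jul 11, 60 sold [FIFO — oldest first]: 48 @ $5.95 + 12 @ $5.60 = $352.80
Total COGS = $1,712.15 + $553.35 + $352.80 = $2,618.30
Ending inventory: 243 @ $5.60 + 374 @ $9.05 + 353 @ $8.75 = $7,834.25

COGS = $2,618.30; ending inventory = $7,834.25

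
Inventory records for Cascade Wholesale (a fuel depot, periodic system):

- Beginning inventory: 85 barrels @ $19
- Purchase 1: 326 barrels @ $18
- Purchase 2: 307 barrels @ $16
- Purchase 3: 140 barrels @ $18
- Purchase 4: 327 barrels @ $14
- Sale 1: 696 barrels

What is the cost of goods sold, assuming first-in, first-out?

COGS = $12,043

Sale 1 (696) [FIFO — oldest first]: 85 @ $19 + 326 @ $18 + 285 @ $16 = $12,043
Ending inventory: 22 @ $16 + 140 @ $18 + 327 @ $14 = $7,450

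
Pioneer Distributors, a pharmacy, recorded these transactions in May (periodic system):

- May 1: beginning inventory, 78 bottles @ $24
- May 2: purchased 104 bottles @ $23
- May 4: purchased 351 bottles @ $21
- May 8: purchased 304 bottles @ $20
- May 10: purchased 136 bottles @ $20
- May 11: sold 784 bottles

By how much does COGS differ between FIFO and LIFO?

FIFO COGS: 78 @ $24 + 104 @ $23 + 351 @ $21 + 251 @ $20 = $16,655
LIFO COGS: 136 @ $20 + 304 @ $20 + 344 @ $21 = $16,024
Difference = |$16,655 − $16,024| = $631

$631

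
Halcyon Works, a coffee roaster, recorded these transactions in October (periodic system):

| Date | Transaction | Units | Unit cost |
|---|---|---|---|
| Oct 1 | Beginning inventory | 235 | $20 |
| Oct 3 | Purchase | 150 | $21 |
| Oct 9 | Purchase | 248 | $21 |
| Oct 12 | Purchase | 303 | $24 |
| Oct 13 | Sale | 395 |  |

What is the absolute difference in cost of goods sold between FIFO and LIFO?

$1,144

FIFO COGS: 235 @ $20 + 150 @ $21 + 10 @ $21 = $8,060
LIFO COGS: 303 @ $24 + 92 @ $21 = $9,204
Difference = |$8,060 − $9,204| = $1,144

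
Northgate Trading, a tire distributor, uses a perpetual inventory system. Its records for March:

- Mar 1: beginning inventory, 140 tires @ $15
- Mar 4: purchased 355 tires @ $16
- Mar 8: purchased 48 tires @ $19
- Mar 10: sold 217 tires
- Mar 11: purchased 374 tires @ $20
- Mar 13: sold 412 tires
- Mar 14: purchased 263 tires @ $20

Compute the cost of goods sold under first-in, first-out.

Mar 10, 217 sold [FIFO — oldest first]: 140 @ $15 + 77 @ $16 = $3,332
Mar 13, 412 sold [FIFO — oldest first]: 278 @ $16 + 48 @ $19 + 86 @ $20 = $7,080
Total COGS = $3,332 + $7,080 = $10,412
Ending inventory: 288 @ $20 + 263 @ $20 = $11,020

COGS = $10,412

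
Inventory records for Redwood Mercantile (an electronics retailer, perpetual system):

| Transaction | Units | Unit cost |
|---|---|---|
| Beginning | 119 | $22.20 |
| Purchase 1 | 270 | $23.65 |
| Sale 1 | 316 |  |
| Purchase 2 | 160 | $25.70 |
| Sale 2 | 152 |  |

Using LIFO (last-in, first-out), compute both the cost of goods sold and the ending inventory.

Sale 1 (316) [LIFO — newest first]: 270 @ $23.65 + 46 @ $22.20 = $7,406.70
Sale 2 (152) [LIFO — newest first]: 152 @ $25.70 = $3,906.40
Total COGS = $7,406.70 + $3,906.40 = $11,313.10
Ending inventory: 73 @ $22.20 + 8 @ $25.70 = $1,826.20

COGS = $11,313.10; ending inventory = $1,826.20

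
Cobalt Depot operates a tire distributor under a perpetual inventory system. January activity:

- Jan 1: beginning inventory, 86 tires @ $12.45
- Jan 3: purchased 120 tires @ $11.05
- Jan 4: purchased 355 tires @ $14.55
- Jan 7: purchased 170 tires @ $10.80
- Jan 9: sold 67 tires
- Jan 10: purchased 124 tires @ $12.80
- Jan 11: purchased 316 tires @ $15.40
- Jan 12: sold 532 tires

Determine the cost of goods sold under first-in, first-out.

Jan 9, 67 sold [FIFO — oldest first]: 67 @ $12.45 = $834.15
Jan 12, 532 sold [FIFO — oldest first]: 19 @ $12.45 + 120 @ $11.05 + 355 @ $14.55 + 38 @ $10.80 = $7,138.20
Total COGS = $834.15 + $7,138.20 = $7,972.35
Ending inventory: 132 @ $10.80 + 124 @ $12.80 + 316 @ $15.40 = $7,879.20
Check: goods available $15,851.55 = COGS $7,972.35 + ending $7,879.20

COGS = $7,972.35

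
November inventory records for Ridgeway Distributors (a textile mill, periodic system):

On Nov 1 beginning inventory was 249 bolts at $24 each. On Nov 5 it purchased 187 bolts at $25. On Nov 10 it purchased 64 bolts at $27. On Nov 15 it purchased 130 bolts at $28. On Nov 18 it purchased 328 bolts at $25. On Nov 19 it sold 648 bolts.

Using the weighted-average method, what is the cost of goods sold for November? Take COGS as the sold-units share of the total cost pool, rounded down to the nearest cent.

COGS = $16,381.95

Nov 19, sell 648: 648/958 × $24,219.00 → $16,381.95
Ending inventory (cost pool remaining) = $7,837.05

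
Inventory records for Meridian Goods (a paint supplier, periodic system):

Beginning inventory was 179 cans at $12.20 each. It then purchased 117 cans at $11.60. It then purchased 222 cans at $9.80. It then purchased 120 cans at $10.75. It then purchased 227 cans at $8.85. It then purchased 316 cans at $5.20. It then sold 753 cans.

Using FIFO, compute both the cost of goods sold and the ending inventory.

Sale 1 (753) [FIFO — oldest first]: 179 @ $12.20 + 117 @ $11.60 + 222 @ $9.80 + 120 @ $10.75 + 115 @ $8.85 = $8,024.35
Ending inventory: 112 @ $8.85 + 316 @ $5.20 = $2,634.40

COGS = $8,024.35; ending inventory = $2,634.40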